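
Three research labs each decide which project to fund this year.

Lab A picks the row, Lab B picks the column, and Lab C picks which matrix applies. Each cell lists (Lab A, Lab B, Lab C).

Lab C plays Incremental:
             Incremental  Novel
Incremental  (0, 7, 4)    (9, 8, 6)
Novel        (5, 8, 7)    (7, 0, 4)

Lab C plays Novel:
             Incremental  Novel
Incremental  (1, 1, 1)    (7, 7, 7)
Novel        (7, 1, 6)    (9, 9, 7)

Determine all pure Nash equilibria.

Mark each player's best response to every combination of opponents' strategies; a profile where every player is best-responding is a pure Nash equilibrium.
Lab A against (Incremental, Incremental): payoffs 0, 5 → best response Novel.
Lab A against (Incremental, Novel): payoffs 1, 7 → best response Novel.
Lab A against (Novel, Incremental): payoffs 9, 7 → best response Incremental.
Lab A against (Novel, Novel): payoffs 7, 9 → best response Novel.
Lab B against (Incremental, Incremental): payoffs 7, 8 → best response Novel.
Lab B against (Incremental, Novel): payoffs 1, 7 → best response Novel.
Lab B against (Novel, Incremental): payoffs 8, 0 → best response Incremental.
Lab B against (Novel, Novel): payoffs 1, 9 → best response Novel.
Lab C against (Incremental, Incremental): payoffs 4, 1 → best response Incremental.
Lab C against (Incremental, Novel): payoffs 6, 7 → best response Novel.
Lab C against (Novel, Incremental): payoffs 7, 6 → best response Incremental.
Lab C against (Novel, Novel): payoffs 4, 7 → best response Novel.
Mutual best responses: (Novel, Incremental, Incremental); (Novel, Novel, Novel).

Pure-strategy Nash equilibria: (Novel, Incremental, Incremental), (Novel, Novel, Novel)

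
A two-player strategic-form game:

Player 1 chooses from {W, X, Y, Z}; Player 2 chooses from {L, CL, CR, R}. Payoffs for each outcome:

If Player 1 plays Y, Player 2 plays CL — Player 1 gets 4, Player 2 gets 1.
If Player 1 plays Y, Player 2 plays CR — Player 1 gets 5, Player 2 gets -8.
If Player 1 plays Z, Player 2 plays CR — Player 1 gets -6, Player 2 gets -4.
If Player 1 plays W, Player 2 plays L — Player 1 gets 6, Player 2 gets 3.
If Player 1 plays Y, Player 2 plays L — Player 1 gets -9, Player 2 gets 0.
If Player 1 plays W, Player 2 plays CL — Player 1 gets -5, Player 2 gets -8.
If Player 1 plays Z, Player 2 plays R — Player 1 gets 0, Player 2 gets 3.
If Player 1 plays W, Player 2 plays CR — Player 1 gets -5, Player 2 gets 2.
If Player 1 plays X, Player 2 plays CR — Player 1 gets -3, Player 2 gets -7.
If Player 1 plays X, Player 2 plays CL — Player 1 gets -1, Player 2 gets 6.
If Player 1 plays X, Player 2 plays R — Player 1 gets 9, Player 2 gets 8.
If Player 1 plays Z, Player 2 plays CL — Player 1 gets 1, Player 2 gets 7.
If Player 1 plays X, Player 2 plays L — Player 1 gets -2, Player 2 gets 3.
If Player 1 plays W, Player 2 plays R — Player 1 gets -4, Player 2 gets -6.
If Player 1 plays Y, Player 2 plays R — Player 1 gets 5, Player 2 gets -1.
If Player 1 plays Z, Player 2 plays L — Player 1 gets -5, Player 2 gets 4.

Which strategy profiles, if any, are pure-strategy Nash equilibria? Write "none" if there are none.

(W, L): Player 1 gets 6, best alternative -2; Player 2 gets 3, best alternative 2. No profitable deviation — NE.
(W, CL): Player 1 can switch to X (-5 → -1). Not NE.
(W, CR): Player 1 can switch to X (-5 → -3). Not NE.
(W, R): Player 1 can switch to X (-4 → 9). Not NE.
(X, L): Player 1 can switch to W (-2 → 6). Not NE.
(X, CL): Player 1 can switch to Y (-1 → 4). Not NE.
(X, CR): Player 1 can switch to Y (-3 → 5). Not NE.
(X, R): Player 1 gets 9, best alternative 5; Player 2 gets 8, best alternative 6. No profitable deviation — NE.
(Y, L): Player 1 can switch to W (-9 → 6). Not NE.
(Y, CL): Player 1 gets 4, best alternative 1; Player 2 gets 1, best alternative 0. No profitable deviation — NE.
(Y, CR): Player 2 can switch to L (-8 → 0). Not NE.
(Y, R): Player 1 can switch to X (5 → 9). Not NE.
(Z, L): Player 1 can switch to W (-5 → 6). Not NE.
(Z, CL): Player 1 can switch to Y (1 → 4). Not NE.
(Z, CR): Player 1 can switch to W (-6 → -5). Not NE.
(The remaining 1 profile has a profitable deviation by the same check.)

Pure-strategy Nash equilibria: (W, L); (X, R); (Y, CL)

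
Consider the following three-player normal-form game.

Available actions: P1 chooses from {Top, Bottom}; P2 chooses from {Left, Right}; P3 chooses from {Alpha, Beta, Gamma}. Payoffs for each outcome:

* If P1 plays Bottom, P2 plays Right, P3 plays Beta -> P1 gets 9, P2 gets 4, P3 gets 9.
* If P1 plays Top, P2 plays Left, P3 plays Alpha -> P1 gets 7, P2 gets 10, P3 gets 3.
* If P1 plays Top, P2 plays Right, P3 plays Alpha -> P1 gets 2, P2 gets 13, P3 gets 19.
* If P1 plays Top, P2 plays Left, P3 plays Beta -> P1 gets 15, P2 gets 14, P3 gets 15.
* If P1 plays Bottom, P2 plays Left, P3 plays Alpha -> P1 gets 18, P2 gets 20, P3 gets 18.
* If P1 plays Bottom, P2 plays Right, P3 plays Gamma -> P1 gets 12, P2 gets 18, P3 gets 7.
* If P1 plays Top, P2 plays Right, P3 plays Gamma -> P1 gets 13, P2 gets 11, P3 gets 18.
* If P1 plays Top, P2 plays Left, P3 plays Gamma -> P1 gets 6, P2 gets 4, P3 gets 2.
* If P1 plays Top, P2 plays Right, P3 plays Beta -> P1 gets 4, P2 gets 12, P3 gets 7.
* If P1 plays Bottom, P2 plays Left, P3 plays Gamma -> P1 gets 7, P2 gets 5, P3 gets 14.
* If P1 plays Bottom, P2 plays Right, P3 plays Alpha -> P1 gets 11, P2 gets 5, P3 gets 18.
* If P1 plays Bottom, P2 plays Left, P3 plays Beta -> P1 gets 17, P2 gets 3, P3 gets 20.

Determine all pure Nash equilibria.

There is no pure-strategy Nash equilibrium.

For each strategy profile, look for a profitable unilateral deviation.
(Top, Left, Alpha): P1 can switch to Bottom (7 → 18). Not NE.
(Top, Left, Beta): P1 can switch to Bottom (15 → 17). Not NE.
(Top, Left, Gamma): P1 can switch to Bottom (6 → 7). Not NE.
(Top, Right, Alpha): P1 can switch to Bottom (2 → 11). Not NE.
(Top, Right, Beta): P1 can switch to Bottom (4 → 9). Not NE.
(Top, Right, Gamma): P3 can switch to Alpha (18 → 19). Not NE.
(The remaining 6 profiles each have a profitable deviation by the same check.)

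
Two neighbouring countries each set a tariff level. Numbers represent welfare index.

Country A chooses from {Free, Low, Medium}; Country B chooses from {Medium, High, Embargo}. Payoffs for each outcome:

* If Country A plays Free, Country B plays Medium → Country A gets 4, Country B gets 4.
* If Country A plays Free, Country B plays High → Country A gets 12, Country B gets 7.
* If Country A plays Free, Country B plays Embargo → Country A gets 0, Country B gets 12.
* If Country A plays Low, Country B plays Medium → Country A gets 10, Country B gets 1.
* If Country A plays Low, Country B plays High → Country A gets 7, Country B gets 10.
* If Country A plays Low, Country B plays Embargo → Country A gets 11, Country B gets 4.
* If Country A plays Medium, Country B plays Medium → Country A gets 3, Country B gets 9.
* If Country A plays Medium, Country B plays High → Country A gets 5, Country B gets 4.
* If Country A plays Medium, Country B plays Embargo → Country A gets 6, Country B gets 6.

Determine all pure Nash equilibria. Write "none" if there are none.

This game has no pure Nash equilibrium.

Country A against Medium: payoffs 4, 10, 3 → best response Low.
Country A against High: payoffs 12, 7, 5 → best response Free.
Country A against Embargo: payoffs 0, 11, 6 → best response Low.
Country B against Free: payoffs 4, 7, 12 → best response Embargo.
Country B against Low: payoffs 1, 10, 4 → best response High.
Country B against Medium: payoffs 9, 4, 6 → best response Medium.
No profile is a mutual best response for all players.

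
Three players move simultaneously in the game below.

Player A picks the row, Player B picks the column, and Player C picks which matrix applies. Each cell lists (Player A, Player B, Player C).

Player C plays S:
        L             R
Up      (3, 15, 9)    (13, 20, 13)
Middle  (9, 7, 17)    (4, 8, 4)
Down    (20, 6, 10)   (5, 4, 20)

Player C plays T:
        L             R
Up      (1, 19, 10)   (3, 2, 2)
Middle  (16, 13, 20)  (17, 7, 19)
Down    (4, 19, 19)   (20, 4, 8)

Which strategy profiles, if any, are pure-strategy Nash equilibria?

(Up, L, S): Player A can switch to Middle (3 → 9). Not NE.
(Up, L, T): Player A can switch to Middle (1 → 16). Not NE.
(Up, R, S): Player A gets 13, best alternative 5; Player B gets 20, best alternative 15; Player C gets 13, best alternative 2. No profitable deviation — NE.
(Up, R, T): Player A can switch to Middle (3 → 17). Not NE.
(Middle, L, S): Player A can switch to Down (9 → 20). Not NE.
(Middle, L, T): Player A gets 16, best alternative 4; Player B gets 13, best alternative 7; Player C gets 20, best alternative 17. No profitable deviation — NE.
(Middle, R, S): Player A can switch to Up (4 → 13). Not NE.
(Middle, R, T): Player A can switch to Down (17 → 20). Not NE.
(Down, L, S): Player C can switch to T (10 → 19). Not NE.
(Down, L, T): Player A can switch to Middle (4 → 16). Not NE.
(Down, R, S): Player A can switch to Up (5 → 13). Not NE.
(Down, R, T): Player B can switch to L (4 → 19). Not NE.

Pure-strategy Nash equilibria: (Up, R, S) and (Middle, L, T)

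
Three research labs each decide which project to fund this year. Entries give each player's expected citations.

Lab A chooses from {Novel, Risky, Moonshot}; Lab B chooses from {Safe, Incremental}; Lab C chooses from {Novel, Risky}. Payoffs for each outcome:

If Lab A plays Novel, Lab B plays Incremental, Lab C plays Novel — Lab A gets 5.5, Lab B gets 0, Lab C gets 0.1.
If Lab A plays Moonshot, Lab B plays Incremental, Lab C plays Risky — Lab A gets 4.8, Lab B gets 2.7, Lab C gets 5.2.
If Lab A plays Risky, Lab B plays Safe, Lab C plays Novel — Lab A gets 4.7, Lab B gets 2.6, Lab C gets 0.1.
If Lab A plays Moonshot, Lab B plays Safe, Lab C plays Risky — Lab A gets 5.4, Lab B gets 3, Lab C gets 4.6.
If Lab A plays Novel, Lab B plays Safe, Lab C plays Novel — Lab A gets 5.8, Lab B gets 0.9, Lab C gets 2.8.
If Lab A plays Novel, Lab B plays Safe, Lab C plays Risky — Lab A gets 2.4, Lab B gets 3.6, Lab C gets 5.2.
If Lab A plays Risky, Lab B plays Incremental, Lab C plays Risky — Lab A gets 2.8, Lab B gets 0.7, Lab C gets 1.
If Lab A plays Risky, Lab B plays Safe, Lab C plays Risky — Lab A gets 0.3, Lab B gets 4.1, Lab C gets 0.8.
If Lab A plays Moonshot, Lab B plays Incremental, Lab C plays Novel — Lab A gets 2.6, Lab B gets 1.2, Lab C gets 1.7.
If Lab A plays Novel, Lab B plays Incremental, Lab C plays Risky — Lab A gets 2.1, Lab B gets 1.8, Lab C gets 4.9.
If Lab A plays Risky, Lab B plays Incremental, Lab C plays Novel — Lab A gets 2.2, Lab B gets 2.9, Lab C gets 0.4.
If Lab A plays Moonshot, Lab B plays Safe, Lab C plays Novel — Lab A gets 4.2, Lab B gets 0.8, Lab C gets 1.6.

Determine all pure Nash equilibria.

Pure NE: (Moonshot, Safe, Risky)

Lab A against (Safe, Novel): payoffs 5.8, 4.7, 4.2 → best response Novel.
Lab A against (Safe, Risky): payoffs 2.4, 0.3, 5.4 → best response Moonshot.
Lab A against (Incremental, Novel): payoffs 5.5, 2.2, 2.6 → best response Novel.
Lab A against (Incremental, Risky): payoffs 2.1, 2.8, 4.8 → best response Moonshot.
Lab B against (Novel, Novel): payoffs 0.9, 0 → best response Safe.
Lab B against (Novel, Risky): payoffs 3.6, 1.8 → best response Safe.
Lab B against (Risky, Novel): payoffs 2.6, 2.9 → best response Incremental.
Lab B against (Risky, Risky): payoffs 4.1, 0.7 → best response Safe.
Lab B against (Moonshot, Novel): payoffs 0.8, 1.2 → best response Incremental.
Lab B against (Moonshot, Risky): payoffs 3, 2.7 → best response Safe.
Lab C against (Novel, Safe): payoffs 2.8, 5.2 → best response Risky.
Lab C against (Novel, Incremental): payoffs 0.1, 4.9 → best response Risky.
Lab C against (Risky, Safe): payoffs 0.1, 0.8 → best response Risky.
Lab C against (Risky, Incremental): payoffs 0.4, 1 → best response Risky.
Lab C against (Moonshot, Safe): payoffs 1.6, 4.6 → best response Risky.
Lab C against (Moonshot, Incremental): payoffs 1.7, 5.2 → best response Risky.
Mutual best responses: (Moonshot, Safe, Risky).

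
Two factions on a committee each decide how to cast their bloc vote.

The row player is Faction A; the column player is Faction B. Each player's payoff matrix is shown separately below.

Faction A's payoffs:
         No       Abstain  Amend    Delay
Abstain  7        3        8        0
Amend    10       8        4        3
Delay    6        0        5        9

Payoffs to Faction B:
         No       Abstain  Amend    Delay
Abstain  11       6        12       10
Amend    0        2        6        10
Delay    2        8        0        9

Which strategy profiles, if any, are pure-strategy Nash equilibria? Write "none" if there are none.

Faction A against No: payoffs 7, 10, 6 → best response Amend.
Faction A against Abstain: payoffs 3, 8, 0 → best response Amend.
Faction A against Amend: payoffs 8, 4, 5 → best response Abstain.
Faction A against Delay: payoffs 0, 3, 9 → best response Delay.
Faction B against Abstain: payoffs 11, 6, 12, 10 → best response Amend.
Faction B against Amend: payoffs 0, 2, 6, 10 → best response Delay.
Faction B against Delay: payoffs 2, 8, 0, 9 → best response Delay.
Mutual best responses: (Abstain, Amend); (Delay, Delay).

Pure-strategy Nash equilibria: (Abstain, Amend), (Delay, Delay)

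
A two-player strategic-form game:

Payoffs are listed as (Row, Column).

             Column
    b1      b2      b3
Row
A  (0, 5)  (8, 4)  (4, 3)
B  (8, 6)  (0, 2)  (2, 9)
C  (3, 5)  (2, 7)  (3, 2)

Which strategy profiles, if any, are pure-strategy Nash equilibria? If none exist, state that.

For each strategy profile, look for a profitable unilateral deviation.
(A, b1): Row can switch to B (0 → 8). Not NE.
(A, b2): Column can switch to b1 (4 → 5). Not NE.
(A, b3): Column can switch to b1 (3 → 5). Not NE.
(B, b1): Column can switch to b3 (6 → 9). Not NE.
(B, b2): Row can switch to A (0 → 8). Not NE.
(B, b3): Row can switch to A (2 → 4). Not NE.
(The remaining 3 profiles each have a profitable deviation by the same check.)

none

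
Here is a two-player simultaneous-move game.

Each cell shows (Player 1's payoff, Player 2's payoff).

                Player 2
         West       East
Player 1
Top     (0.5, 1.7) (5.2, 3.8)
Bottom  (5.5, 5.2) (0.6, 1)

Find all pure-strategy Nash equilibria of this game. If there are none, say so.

(Top, East), (Bottom, West)

For each player, find the best response to each opponent profile; mutual best responses are the pure NE.
Player 1 against West: payoffs 0.5, 5.5 → best response Bottom.
Player 1 against East: payoffs 5.2, 0.6 → best response Top.
Player 2 against Top: payoffs 1.7, 3.8 → best response East.
Player 2 against Bottom: payoffs 5.2, 1 → best response West.
Mutual best responses: (Top, East); (Bottom, West).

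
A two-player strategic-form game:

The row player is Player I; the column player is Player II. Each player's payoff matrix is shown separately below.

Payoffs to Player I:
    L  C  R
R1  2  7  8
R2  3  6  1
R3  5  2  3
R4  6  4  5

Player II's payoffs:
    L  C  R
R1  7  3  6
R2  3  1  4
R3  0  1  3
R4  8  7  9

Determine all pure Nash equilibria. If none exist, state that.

Mark each player's best response to every combination of opponents' strategies; a profile where every player is best-responding is a pure Nash equilibrium.
Player I against L: payoffs 2, 3, 5, 6 → best response R4.
Player I against C: payoffs 7, 6, 2, 4 → best response R1.
Player I against R: payoffs 8, 1, 3, 5 → best response R1.
Player II against R1: payoffs 7, 3, 6 → best response L.
Player II against R2: payoffs 3, 1, 4 → best response R.
Player II against R3: payoffs 0, 1, 3 → best response R.
Player II against R4: payoffs 8, 7, 9 → best response R.
No profile is a mutual best response for all players.

none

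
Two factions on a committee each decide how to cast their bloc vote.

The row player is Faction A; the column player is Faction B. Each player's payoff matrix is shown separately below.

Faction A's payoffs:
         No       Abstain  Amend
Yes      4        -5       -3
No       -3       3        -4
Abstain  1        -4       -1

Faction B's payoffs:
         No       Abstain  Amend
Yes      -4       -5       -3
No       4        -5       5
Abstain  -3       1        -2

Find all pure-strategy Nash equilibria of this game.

This game has no pure Nash equilibrium.

(Yes, No): Faction B can switch to Amend (-4 → -3). Not NE.
(Yes, Abstain): Faction A can switch to No (-5 → 3). Not NE.
(Yes, Amend): Faction A can switch to Abstain (-3 → -1). Not NE.
(No, No): Faction A can switch to Yes (-3 → 4). Not NE.
(No, Abstain): Faction B can switch to No (-5 → 4). Not NE.
(No, Amend): Faction A can switch to Yes (-4 → -3). Not NE.
(Abstain, No): Faction A can switch to Yes (1 → 4). Not NE.
(Abstain, Abstain): Faction A can switch to No (-4 → 3). Not NE.
(Abstain, Amend): Faction B can switch to Abstain (-2 → 1). Not NE.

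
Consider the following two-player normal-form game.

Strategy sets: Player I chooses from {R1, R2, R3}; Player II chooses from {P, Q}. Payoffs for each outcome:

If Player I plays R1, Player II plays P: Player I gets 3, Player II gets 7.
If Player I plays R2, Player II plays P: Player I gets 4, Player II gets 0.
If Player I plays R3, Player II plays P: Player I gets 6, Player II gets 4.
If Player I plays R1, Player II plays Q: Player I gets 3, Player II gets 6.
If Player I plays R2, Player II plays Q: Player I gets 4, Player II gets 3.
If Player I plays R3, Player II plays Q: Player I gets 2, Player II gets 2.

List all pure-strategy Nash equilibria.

For each player, find the best response to each opponent profile; mutual best responses are the pure NE.
Player I against P: payoffs 3, 4, 6 → best response R3.
Player I against Q: payoffs 3, 4, 2 → best response R2.
Player II against R1: payoffs 7, 6 → best response P.
Player II against R2: payoffs 0, 3 → best response Q.
Player II against R3: payoffs 4, 2 → best response P.
Mutual best responses: (R2, Q); (R3, P).

Pure-strategy Nash equilibria: (R2, Q); (R3, P)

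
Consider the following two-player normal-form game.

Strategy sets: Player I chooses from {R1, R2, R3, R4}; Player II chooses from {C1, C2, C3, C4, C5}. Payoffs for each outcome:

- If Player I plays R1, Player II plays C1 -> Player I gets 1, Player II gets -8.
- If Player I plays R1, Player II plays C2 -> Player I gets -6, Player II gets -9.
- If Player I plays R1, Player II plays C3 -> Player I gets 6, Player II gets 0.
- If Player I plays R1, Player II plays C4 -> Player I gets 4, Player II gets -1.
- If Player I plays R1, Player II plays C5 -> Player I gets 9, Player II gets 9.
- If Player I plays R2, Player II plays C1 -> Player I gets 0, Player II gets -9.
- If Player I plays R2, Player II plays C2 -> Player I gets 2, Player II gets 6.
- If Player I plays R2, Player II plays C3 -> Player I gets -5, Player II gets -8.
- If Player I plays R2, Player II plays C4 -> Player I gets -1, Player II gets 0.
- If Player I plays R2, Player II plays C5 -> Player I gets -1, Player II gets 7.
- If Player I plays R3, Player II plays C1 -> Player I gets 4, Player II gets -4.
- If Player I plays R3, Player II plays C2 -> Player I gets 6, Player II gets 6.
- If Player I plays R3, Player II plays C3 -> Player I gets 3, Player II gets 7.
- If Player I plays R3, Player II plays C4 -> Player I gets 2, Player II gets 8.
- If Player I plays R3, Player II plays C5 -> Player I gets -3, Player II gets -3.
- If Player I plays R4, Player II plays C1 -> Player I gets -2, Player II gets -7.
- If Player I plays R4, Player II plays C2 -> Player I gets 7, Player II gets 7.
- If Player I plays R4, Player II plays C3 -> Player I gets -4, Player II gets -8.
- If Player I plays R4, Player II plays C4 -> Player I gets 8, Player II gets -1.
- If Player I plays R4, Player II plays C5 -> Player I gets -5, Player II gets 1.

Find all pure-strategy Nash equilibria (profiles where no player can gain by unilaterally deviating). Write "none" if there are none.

Player I against C1: payoffs 1, 0, 4, -2 → best response R3.
Player I against C2: payoffs -6, 2, 6, 7 → best response R4.
Player I against C3: payoffs 6, -5, 3, -4 → best response R1.
Player I against C4: payoffs 4, -1, 2, 8 → best response R4.
Player I against C5: payoffs 9, -1, -3, -5 → best response R1.
Player II against R1: payoffs -8, -9, 0, -1, 9 → best response C5.
Player II against R2: payoffs -9, 6, -8, 0, 7 → best response C5.
Player II against R3: payoffs -4, 6, 7, 8, -3 → best response C4.
Player II against R4: payoffs -7, 7, -8, -1, 1 → best response C2.
Mutual best responses: (R1, C5); (R4, C2).

Pure-strategy Nash equilibria: (R1, C5); (R4, C2)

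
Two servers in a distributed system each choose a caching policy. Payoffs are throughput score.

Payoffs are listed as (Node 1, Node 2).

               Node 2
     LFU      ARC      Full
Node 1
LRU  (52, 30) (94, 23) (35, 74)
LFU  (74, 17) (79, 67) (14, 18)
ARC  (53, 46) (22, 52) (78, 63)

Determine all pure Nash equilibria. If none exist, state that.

Node 1 against LFU: payoffs 52, 74, 53 → best response LFU.
Node 1 against ARC: payoffs 94, 79, 22 → best response LRU.
Node 1 against Full: payoffs 35, 14, 78 → best response ARC.
Node 2 against LRU: payoffs 30, 23, 74 → best response Full.
Node 2 against LFU: payoffs 17, 67, 18 → best response ARC.
Node 2 against ARC: payoffs 46, 52, 63 → best response Full.
Mutual best responses: (ARC, Full).

Pure NE: (ARC, Full)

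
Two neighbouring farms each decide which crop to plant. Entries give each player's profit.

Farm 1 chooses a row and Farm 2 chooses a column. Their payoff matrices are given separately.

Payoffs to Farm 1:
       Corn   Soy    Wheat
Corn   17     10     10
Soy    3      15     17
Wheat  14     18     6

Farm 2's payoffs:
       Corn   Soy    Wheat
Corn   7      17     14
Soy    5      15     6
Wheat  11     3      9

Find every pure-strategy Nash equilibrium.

There is no pure-strategy Nash equilibrium.

Farm 1 against Corn: payoffs 17, 3, 14 → best response Corn.
Farm 1 against Soy: payoffs 10, 15, 18 → best response Wheat.
Farm 1 against Wheat: payoffs 10, 17, 6 → best response Soy.
Farm 2 against Corn: payoffs 7, 17, 14 → best response Soy.
Farm 2 against Soy: payoffs 5, 15, 6 → best response Soy.
Farm 2 against Wheat: payoffs 11, 3, 9 → best response Corn.
No profile is a mutual best response for all players.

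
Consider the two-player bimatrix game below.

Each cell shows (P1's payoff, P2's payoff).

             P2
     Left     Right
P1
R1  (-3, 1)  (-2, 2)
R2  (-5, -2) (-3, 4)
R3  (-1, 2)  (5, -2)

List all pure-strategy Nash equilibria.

For each player, find the best response to each opponent profile; mutual best responses are the pure NE.
P1 against Left: payoffs -3, -5, -1 → best response R3.
P1 against Right: payoffs -2, -3, 5 → best response R3.
P2 against R1: payoffs 1, 2 → best response Right.
P2 against R2: payoffs -2, 4 → best response Right.
P2 against R3: payoffs 2, -2 → best response Left.
Mutual best responses: (R3, Left).

(R3, Left)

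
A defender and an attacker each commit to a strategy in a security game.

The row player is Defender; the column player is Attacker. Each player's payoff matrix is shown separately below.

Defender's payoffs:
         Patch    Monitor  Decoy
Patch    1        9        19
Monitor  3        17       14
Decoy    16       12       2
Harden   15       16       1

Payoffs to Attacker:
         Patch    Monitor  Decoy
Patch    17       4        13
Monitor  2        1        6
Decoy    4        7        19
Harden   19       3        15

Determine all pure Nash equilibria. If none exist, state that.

Defender against Patch: payoffs 1, 3, 16, 15 → best response Decoy.
Defender against Monitor: payoffs 9, 17, 12, 16 → best response Monitor.
Defender against Decoy: payoffs 19, 14, 2, 1 → best response Patch.
Attacker against Patch: payoffs 17, 4, 13 → best response Patch.
Attacker against Monitor: payoffs 2, 1, 6 → best response Decoy.
Attacker against Decoy: payoffs 4, 7, 19 → best response Decoy.
Attacker against Harden: payoffs 19, 3, 15 → best response Patch.
No profile is a mutual best response for all players.

There is no pure-strategy Nash equilibrium.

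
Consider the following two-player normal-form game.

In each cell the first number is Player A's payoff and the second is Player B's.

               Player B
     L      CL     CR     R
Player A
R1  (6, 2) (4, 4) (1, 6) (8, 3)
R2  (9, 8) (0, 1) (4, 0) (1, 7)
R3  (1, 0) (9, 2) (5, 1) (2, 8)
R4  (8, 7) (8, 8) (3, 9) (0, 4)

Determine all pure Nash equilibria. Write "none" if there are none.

(R1, L): Player A can switch to R2 (6 → 9). Not NE.
(R1, CL): Player A can switch to R3 (4 → 9). Not NE.
(R1, CR): Player A can switch to R2 (1 → 4). Not NE.
(R1, R): Player B can switch to CL (3 → 4). Not NE.
(R2, L): Player A gets 9, best alternative 8; Player B gets 8, best alternative 7. No profitable deviation — NE.
(R2, CL): Player A can switch to R1 (0 → 4). Not NE.
(R2, CR): Player A can switch to R3 (4 → 5). Not NE.
(R2, R): Player A can switch to R1 (1 → 8). Not NE.
(R3, L): Player A can switch to R1 (1 → 6). Not NE.
(R3, CL): Player B can switch to R (2 → 8). Not NE.
(R3, CR): Player B can switch to CL (1 → 2). Not NE.
(R3, R): Player A can switch to R1 (2 → 8). Not NE.
(R4, L): Player A can switch to R2 (8 → 9). Not NE.
(The remaining 3 profiles each have a profitable deviation by the same check.)

Pure NE: (R2, L)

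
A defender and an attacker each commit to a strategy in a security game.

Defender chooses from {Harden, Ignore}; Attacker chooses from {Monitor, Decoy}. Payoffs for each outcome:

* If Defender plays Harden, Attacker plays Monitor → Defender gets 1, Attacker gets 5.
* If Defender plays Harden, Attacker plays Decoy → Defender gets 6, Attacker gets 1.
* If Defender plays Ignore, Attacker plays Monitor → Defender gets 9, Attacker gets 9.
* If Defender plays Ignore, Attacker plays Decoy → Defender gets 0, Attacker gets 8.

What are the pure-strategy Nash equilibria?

Defender against Monitor: payoffs 1, 9 → best response Ignore.
Defender against Decoy: payoffs 6, 0 → best response Harden.
Attacker against Harden: payoffs 5, 1 → best response Monitor.
Attacker against Ignore: payoffs 9, 8 → best response Monitor.
Mutual best responses: (Ignore, Monitor).

(Ignore, Monitor)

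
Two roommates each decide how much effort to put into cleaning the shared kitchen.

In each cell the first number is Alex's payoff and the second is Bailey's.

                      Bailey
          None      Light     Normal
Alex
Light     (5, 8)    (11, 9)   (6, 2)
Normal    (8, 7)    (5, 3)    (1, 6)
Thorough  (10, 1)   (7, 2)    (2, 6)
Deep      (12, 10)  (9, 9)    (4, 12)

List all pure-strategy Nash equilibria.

(Light, Light)

Alex against None: payoffs 5, 8, 10, 12 → best response Deep.
Alex against Light: payoffs 11, 5, 7, 9 → best response Light.
Alex against Normal: payoffs 6, 1, 2, 4 → best response Light.
Bailey against Light: payoffs 8, 9, 2 → best response Light.
Bailey against Normal: payoffs 7, 3, 6 → best response None.
Bailey against Thorough: payoffs 1, 2, 6 → best response Normal.
Bailey against Deep: payoffs 10, 9, 12 → best response Normal.
Mutual best responses: (Light, Light).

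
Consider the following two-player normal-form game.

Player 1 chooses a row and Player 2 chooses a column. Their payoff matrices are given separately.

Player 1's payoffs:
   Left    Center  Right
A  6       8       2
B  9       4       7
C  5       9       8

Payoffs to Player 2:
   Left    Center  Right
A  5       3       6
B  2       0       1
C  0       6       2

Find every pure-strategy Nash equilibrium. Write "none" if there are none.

(B, Left), (C, Center)

Player 1 against Left: payoffs 6, 9, 5 → best response B.
Player 1 against Center: payoffs 8, 4, 9 → best response C.
Player 1 against Right: payoffs 2, 7, 8 → best response C.
Player 2 against A: payoffs 5, 3, 6 → best response Right.
Player 2 against B: payoffs 2, 0, 1 → best response Left.
Player 2 against C: payoffs 0, 6, 2 → best response Center.
Mutual best responses: (B, Left); (C, Center).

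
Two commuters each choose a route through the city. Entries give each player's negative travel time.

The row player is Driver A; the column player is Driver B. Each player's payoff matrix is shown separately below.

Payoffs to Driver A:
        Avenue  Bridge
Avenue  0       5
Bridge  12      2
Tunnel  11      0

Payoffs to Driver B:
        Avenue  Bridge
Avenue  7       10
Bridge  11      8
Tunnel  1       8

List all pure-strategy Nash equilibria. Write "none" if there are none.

The pure Nash equilibria are (Avenue, Bridge); (Bridge, Avenue).

(Avenue, Avenue): Driver A can switch to Bridge (0 → 12). Not NE.
(Avenue, Bridge): Driver A gets 5, best alternative 2; Driver B gets 10, best alternative 7. No profitable deviation — NE.
(Bridge, Avenue): Driver A gets 12, best alternative 11; Driver B gets 11, best alternative 8. No profitable deviation — NE.
(Bridge, Bridge): Driver A can switch to Avenue (2 → 5). Not NE.
(Tunnel, Avenue): Driver A can switch to Bridge (11 → 12). Not NE.
(Tunnel, Bridge): Driver A can switch to Avenue (0 → 5). Not NE.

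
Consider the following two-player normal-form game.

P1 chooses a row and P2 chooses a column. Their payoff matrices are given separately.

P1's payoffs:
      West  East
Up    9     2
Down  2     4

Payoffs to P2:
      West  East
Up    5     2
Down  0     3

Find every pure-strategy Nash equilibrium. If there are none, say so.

Mark each player's best response to every combination of opponents' strategies; a profile where every player is best-responding is a pure Nash equilibrium.
P1 against West: payoffs 9, 2 → best response Up.
P1 against East: payoffs 2, 4 → best response Down.
P2 against Up: payoffs 5, 2 → best response West.
P2 against Down: payoffs 0, 3 → best response East.
Mutual best responses: (Up, West); (Down, East).

(Up, West) and (Down, East)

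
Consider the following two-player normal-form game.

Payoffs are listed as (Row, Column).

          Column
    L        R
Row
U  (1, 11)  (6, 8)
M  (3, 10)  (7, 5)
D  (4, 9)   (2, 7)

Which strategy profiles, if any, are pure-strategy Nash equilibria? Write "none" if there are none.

(D, L)

Row against L: payoffs 1, 3, 4 → best response D.
Row against R: payoffs 6, 7, 2 → best response M.
Column against U: payoffs 11, 8 → best response L.
Column against M: payoffs 10, 5 → best response L.
Column against D: payoffs 9, 7 → best response L.
Mutual best responses: (D, L).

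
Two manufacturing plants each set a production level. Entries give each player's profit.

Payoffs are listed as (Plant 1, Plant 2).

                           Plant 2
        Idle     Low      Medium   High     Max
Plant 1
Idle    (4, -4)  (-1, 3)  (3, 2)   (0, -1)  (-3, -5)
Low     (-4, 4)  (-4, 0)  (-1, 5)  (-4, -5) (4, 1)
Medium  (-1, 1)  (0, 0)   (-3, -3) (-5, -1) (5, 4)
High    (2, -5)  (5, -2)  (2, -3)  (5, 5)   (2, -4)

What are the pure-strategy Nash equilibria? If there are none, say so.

(Idle, Idle): Plant 2 can switch to Low (-4 → 3). Not NE.
(Idle, Low): Plant 1 can switch to Medium (-1 → 0). Not NE.
(Idle, Medium): Plant 2 can switch to Low (2 → 3). Not NE.
(Idle, High): Plant 1 can switch to High (0 → 5). Not NE.
(Idle, Max): Plant 1 can switch to Low (-3 → 4). Not NE.
(Low, Idle): Plant 1 can switch to Idle (-4 → 4). Not NE.
(Low, Low): Plant 1 can switch to Idle (-4 → -1). Not NE.
(Low, Medium): Plant 1 can switch to Idle (-1 → 3). Not NE.
(Low, High): Plant 1 can switch to Idle (-4 → 0). Not NE.
(Low, Max): Plant 1 can switch to Medium (4 → 5). Not NE.
(Medium, Max): Plant 1 gets 5, best alternative 4; Plant 2 gets 4, best alternative 1. No profitable deviation — NE.
(High, High): Plant 1 gets 5, best alternative 0; Plant 2 gets 5, best alternative -2. No profitable deviation — NE.
(The remaining 8 profiles each have a profitable deviation by the same check.)

The pure Nash equilibria are (Medium, Max), (High, High).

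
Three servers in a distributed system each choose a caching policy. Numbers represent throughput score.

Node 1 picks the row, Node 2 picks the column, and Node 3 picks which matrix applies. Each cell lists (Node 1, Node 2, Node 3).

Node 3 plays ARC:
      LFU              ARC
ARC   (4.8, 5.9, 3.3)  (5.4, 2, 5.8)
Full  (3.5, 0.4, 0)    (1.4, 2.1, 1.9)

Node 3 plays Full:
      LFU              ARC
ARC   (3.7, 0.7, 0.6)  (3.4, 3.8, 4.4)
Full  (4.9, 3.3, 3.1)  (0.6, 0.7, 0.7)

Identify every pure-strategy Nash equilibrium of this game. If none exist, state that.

Node 1 against (LFU, ARC): payoffs 4.8, 3.5 → best response ARC.
Node 1 against (LFU, Full): payoffs 3.7, 4.9 → best response Full.
Node 1 against (ARC, ARC): payoffs 5.4, 1.4 → best response ARC.
Node 1 against (ARC, Full): payoffs 3.4, 0.6 → best response ARC.
Node 2 against (ARC, ARC): payoffs 5.9, 2 → best response LFU.
Node 2 against (ARC, Full): payoffs 0.7, 3.8 → best response ARC.
Node 2 against (Full, ARC): payoffs 0.4, 2.1 → best response ARC.
Node 2 against (Full, Full): payoffs 3.3, 0.7 → best response LFU.
Node 3 against (ARC, LFU): payoffs 3.3, 0.6 → best response ARC.
Node 3 against (ARC, ARC): payoffs 5.8, 4.4 → best response ARC.
Node 3 against (Full, LFU): payoffs 0, 3.1 → best response Full.
Node 3 against (Full, ARC): payoffs 1.9, 0.7 → best response ARC.
Mutual best responses: (ARC, LFU, ARC); (Full, LFU, Full).

The pure Nash equilibria are (ARC, LFU, ARC), (Full, LFU, Full).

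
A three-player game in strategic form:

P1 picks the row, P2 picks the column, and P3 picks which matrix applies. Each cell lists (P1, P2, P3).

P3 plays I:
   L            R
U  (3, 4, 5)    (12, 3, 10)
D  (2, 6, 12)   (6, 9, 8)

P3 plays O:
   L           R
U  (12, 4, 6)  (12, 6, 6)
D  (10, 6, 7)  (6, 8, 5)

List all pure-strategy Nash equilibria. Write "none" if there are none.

Check each profile: it is a Nash equilibrium iff no player can strictly gain by switching unilaterally.
(U, L, I): P3 can switch to O (5 → 6). Not NE.
(U, L, O): P2 can switch to R (4 → 6). Not NE.
(U, R, I): P2 can switch to L (3 → 4). Not NE.
(U, R, O): P3 can switch to I (6 → 10). Not NE.
(D, L, I): P1 can switch to U (2 → 3). Not NE.
(D, L, O): P1 can switch to U (10 → 12). Not NE.
(The remaining 2 profiles each have a profitable deviation by the same check.)

There is no pure-strategy Nash equilibrium.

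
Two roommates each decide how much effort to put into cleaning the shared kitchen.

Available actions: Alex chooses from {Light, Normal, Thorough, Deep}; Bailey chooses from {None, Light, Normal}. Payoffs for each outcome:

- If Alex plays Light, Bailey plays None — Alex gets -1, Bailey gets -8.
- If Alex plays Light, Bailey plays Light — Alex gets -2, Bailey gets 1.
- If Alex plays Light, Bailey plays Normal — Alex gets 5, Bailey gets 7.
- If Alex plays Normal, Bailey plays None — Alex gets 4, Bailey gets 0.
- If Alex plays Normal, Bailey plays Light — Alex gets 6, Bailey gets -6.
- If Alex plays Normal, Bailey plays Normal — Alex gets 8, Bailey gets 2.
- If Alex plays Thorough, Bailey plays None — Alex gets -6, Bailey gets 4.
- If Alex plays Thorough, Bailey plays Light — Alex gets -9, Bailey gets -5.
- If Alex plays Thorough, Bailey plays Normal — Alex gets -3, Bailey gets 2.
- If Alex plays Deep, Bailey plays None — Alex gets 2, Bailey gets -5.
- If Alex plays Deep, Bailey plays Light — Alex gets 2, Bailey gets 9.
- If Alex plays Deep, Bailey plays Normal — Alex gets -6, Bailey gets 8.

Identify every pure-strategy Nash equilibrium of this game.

Pure NE: (Normal, Normal)

Alex against None: payoffs -1, 4, -6, 2 → best response Normal.
Alex against Light: payoffs -2, 6, -9, 2 → best response Normal.
Alex against Normal: payoffs 5, 8, -3, -6 → best response Normal.
Bailey against Light: payoffs -8, 1, 7 → best response Normal.
Bailey against Normal: payoffs 0, -6, 2 → best response Normal.
Bailey against Thorough: payoffs 4, -5, 2 → best response None.
Bailey against Deep: payoffs -5, 9, 8 → best response Light.
Mutual best responses: (Normal, Normal).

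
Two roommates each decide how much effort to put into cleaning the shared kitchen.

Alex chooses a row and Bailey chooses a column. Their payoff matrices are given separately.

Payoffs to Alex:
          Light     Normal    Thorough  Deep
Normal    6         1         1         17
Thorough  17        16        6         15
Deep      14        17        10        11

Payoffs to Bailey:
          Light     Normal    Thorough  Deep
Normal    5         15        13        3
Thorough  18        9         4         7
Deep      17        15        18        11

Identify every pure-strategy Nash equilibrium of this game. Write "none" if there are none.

For each player, find the best response to each opponent profile; mutual best responses are the pure NE.
Alex against Light: payoffs 6, 17, 14 → best response Thorough.
Alex against Normal: payoffs 1, 16, 17 → best response Deep.
Alex against Thorough: payoffs 1, 6, 10 → best response Deep.
Alex against Deep: payoffs 17, 15, 11 → best response Normal.
Bailey against Normal: payoffs 5, 15, 13, 3 → best response Normal.
Bailey against Thorough: payoffs 18, 9, 4, 7 → best response Light.
Bailey against Deep: payoffs 17, 15, 18, 11 → best response Thorough.
Mutual best responses: (Thorough, Light); (Deep, Thorough).

Pure-strategy Nash equilibria: (Thorough, Light) and (Deep, Thorough)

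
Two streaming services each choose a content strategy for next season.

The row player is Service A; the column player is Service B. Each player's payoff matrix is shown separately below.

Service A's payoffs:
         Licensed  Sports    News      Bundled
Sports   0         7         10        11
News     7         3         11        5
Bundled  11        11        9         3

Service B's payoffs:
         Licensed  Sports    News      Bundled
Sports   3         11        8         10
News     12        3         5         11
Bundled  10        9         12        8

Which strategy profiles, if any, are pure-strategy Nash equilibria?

No pure-strategy Nash equilibrium.

(Sports, Licensed): Service A can switch to News (0 → 7). Not NE.
(Sports, Sports): Service A can switch to Bundled (7 → 11). Not NE.
(Sports, News): Service A can switch to News (10 → 11). Not NE.
(Sports, Bundled): Service B can switch to Sports (10 → 11). Not NE.
(News, Licensed): Service A can switch to Bundled (7 → 11). Not NE.
(News, Sports): Service A can switch to Sports (3 → 7). Not NE.
(News, News): Service B can switch to Licensed (5 → 12). Not NE.
(News, Bundled): Service A can switch to Sports (5 → 11). Not NE.
(Bundled, Licensed): Service B can switch to News (10 → 12). Not NE.
(Bundled, Sports): Service B can switch to Licensed (9 → 10). Not NE.
(The remaining 2 profiles each have a profitable deviation by the same check.)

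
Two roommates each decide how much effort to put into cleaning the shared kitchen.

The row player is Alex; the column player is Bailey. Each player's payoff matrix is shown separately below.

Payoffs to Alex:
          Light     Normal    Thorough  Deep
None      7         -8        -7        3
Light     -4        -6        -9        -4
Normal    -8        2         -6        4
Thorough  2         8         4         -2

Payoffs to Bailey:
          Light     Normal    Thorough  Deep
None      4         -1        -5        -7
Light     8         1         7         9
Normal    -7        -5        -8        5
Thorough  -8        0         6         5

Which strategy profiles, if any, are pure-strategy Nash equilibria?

Pure-strategy Nash equilibria: (None, Light); (Normal, Deep); (Thorough, Thorough)

Mark each player's best response to every combination of opponents' strategies; a profile where every player is best-responding is a pure Nash equilibrium.
Alex against Light: payoffs 7, -4, -8, 2 → best response None.
Alex against Normal: payoffs -8, -6, 2, 8 → best response Thorough.
Alex against Thorough: payoffs -7, -9, -6, 4 → best response Thorough.
Alex against Deep: payoffs 3, -4, 4, -2 → best response Normal.
Bailey against None: payoffs 4, -1, -5, -7 → best response Light.
Bailey against Light: payoffs 8, 1, 7, 9 → best response Deep.
Bailey against Normal: payoffs -7, -5, -8, 5 → best response Deep.
Bailey against Thorough: payoffs -8, 0, 6, 5 → best response Thorough.
Mutual best responses: (None, Light); (Normal, Deep); (Thorough, Thorough).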